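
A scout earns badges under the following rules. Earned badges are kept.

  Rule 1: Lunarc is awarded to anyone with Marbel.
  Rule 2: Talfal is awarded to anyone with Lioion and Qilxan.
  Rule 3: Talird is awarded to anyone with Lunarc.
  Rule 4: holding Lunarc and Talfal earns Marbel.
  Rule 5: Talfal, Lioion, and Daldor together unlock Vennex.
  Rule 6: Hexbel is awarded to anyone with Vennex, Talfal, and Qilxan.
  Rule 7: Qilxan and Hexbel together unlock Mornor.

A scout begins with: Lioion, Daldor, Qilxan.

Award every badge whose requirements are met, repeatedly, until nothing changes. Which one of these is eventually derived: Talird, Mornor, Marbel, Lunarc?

With Lioion and Qilxan, Talfal is earned (Rule 2).
With Talfal, Lioion, and Daldor, Vennex is earned (Rule 5).
With Vennex, Talfal, and Qilxan, Hexbel is earned (Rule 6).
With Qilxan and Hexbel, Mornor is earned (Rule 7).
Marbel would need Lunarc and Talfal (Rule 4), but Lunarc is never earned. Lunarc would need Marbel (Rule 1), but Marbel is never earned. Talird would need Lunarc (Rule 3), but Lunarc is never earned.

Mornor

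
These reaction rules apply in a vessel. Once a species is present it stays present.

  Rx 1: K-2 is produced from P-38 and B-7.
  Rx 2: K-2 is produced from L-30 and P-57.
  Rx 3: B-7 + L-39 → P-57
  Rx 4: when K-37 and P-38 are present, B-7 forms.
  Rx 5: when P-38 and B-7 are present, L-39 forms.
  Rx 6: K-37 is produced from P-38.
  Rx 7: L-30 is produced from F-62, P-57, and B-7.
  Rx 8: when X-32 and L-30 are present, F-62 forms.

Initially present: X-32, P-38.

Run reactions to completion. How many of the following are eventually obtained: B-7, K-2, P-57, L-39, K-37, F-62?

5

P-38 present → K-37 forms (Rx 6).
K-37 and P-38 present → B-7 forms (Rx 4).
P-38 and B-7 present → L-39 forms (Rx 5).
P-38 and B-7 present → K-2 forms (Rx 1).
B-7 and L-39 present → P-57 forms (Rx 3).
B-7: reached.
K-2: reached.
P-57: reached.
L-39: reached.
K-37: reached.
F-62 would need X-32 and L-30 (Rx 8), but L-30 never forms.
Reached: B-7, K-2, P-57, L-39, and K-37 — 5 of the 6.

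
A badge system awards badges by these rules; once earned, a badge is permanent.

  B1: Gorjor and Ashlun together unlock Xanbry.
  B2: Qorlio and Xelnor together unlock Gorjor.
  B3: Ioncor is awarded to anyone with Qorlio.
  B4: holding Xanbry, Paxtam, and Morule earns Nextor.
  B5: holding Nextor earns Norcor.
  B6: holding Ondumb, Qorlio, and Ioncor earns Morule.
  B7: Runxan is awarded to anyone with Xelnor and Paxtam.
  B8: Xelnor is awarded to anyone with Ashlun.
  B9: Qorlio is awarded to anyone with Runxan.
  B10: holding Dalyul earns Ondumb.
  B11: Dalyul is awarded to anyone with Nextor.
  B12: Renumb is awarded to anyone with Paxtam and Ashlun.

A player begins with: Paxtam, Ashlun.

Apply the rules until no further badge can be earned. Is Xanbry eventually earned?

Yes

With Ashlun, Xelnor is earned (B8).
With Xelnor and Paxtam, Runxan is earned (B7).
With Runxan, Qorlio is earned (B9).
With Qorlio and Xelnor, Gorjor is earned (B2).
With Gorjor and Ashlun, Xanbry is earned (B1).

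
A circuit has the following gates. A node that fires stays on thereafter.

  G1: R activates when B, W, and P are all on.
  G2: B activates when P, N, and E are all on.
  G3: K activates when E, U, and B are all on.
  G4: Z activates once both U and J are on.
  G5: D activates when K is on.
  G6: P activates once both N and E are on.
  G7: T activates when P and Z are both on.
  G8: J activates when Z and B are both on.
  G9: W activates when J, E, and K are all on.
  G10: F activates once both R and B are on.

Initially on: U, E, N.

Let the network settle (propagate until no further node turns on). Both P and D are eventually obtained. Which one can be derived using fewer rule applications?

P: N and E are on, so P activates (G6). [1 rule application]
D: G6: N and E on → P on. G2: P, N, and E on → B on. G3: E, U, and B on → K on. K is on, so D activates (G5). [4 rule applications]
P needs fewer.

P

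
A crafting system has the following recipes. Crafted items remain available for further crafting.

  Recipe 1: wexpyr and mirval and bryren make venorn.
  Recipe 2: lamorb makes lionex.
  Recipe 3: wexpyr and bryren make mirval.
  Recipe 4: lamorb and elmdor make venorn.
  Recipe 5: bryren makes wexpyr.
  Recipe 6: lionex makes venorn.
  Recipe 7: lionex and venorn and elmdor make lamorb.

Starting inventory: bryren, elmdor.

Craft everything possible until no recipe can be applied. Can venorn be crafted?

Yes

bryren → wexpyr (Recipe 5).
wexpyr and bryren → mirval (Recipe 3).
Using Recipe 1, wexpyr, mirval, and bryren make venorn.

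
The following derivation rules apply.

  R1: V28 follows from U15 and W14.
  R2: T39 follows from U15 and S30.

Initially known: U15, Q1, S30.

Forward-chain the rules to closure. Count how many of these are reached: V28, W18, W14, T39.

1

From U15 and S30, R2 gives T39.
V28 would need U15 and W14 (R1), but W14 is never established.
No rule produces W18, and it is not given.
No rule produces W14, and it is not given.
T39: reached.
Reached: T39 — 1 of the 4.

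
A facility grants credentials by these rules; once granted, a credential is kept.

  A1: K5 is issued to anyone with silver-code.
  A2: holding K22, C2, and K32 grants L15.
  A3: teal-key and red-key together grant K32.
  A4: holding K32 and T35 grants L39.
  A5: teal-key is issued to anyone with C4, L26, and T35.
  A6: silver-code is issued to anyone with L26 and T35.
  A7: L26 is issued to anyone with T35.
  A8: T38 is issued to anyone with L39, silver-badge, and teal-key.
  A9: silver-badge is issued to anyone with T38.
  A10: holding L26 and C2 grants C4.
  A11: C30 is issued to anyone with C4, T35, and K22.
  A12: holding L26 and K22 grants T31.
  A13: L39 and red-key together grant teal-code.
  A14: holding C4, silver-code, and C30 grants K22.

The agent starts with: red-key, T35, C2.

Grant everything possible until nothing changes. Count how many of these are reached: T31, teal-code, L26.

2

Holding T35 grants L26 (A7).
Holding L26 and C2 grants C4 (A10).
Holding C4, L26, and T35 grants teal-key (A5).
Holding teal-key and red-key grants K32 (A3).
Holding K32 and T35 grants L39 (A4).
Holding L39 and red-key grants teal-code (A13).
T31 would need L26 and K22 (A12), but K22 is never granted.
teal-code: reached.
L26: reached.
Reached: teal-code and L26 — 2 of the 3.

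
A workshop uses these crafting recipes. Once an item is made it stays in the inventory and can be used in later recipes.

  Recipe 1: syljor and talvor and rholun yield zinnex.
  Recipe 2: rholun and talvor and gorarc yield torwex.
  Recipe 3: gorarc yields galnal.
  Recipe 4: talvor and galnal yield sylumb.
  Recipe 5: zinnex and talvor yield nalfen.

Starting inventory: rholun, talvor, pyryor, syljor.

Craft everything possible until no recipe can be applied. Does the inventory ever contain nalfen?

Yes

syljor and talvor and rholun → zinnex (Recipe 1).
zinnex and talvor → nalfen (Recipe 5).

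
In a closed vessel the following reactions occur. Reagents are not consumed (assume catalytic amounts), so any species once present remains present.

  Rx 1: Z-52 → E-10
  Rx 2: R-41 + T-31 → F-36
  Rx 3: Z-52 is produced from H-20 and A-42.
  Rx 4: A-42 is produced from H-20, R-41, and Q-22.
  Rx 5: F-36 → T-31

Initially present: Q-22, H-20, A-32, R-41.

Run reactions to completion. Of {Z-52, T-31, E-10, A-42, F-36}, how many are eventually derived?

H-20, R-41, and Q-22 present → A-42 forms (Rx 4).
H-20 and A-42 present → Z-52 forms (Rx 3).
Z-52 present → E-10 forms (Rx 1).
Z-52: reached.
T-31 would need F-36 (Rx 5), but F-36 never forms.
E-10: reached.
A-42: reached.
F-36 would need R-41 and T-31 (Rx 2), but T-31 never forms.
Reached: Z-52, E-10, and A-42 — 3 of the 5.

3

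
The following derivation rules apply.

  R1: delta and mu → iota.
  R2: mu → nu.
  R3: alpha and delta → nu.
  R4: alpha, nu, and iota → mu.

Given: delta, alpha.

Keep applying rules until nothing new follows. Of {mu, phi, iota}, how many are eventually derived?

0

mu would need alpha, nu, and iota (R4), but iota is never established.
No rule produces phi, and it is not given.
iota would need delta and mu (R1), but mu is never established.
None of the 3 are reached.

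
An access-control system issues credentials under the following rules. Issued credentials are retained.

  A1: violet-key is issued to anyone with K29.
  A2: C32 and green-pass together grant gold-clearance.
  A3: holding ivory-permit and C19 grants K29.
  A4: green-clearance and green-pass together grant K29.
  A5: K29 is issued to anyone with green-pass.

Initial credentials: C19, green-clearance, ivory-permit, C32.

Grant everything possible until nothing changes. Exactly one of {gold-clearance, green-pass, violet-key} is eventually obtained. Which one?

Holding ivory-permit and C19 grants K29 (A3).
Holding K29 grants violet-key (A1).
No rule produces green-pass, and it is not given. gold-clearance would need C32 and green-pass (A2), but green-pass is never granted.

violet-key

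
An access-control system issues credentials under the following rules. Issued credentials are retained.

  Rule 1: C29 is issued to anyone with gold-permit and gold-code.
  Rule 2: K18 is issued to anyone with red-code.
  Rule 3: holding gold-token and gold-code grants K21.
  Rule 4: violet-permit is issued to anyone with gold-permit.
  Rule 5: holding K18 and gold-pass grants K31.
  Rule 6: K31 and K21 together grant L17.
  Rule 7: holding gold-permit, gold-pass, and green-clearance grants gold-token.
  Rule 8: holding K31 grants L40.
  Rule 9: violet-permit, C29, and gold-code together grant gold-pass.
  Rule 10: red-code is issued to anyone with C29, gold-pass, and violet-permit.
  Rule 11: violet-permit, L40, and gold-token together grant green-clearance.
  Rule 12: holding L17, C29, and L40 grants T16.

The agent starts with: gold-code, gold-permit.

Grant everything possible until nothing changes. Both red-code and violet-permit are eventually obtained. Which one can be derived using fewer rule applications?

violet-permit

violet-permit: Holding gold-permit grants violet-permit (Rule 4). [1 rule application]
red-code: Holding gold-permit and gold-code grants C29 (Rule 1). Holding gold-permit grants violet-permit (Rule 4). Holding violet-permit, C29, and gold-code grants gold-pass (Rule 9). Holding C29, gold-pass, and violet-permit grants red-code (Rule 10). [4 rule applications]
violet-permit needs fewer.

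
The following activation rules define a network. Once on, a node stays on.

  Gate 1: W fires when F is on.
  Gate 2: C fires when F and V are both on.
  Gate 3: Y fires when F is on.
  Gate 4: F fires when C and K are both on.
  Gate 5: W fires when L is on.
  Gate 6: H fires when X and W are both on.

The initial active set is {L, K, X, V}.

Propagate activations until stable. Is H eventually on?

Gate 5: L on → W on.
X and W are on, so H fires (Gate 6).

Yes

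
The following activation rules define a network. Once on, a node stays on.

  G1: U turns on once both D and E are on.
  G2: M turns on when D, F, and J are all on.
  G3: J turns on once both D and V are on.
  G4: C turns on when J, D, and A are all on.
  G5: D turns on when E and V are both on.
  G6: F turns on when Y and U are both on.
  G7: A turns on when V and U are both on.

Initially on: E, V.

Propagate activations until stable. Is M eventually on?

M would need D, F, and J (G2), but F never turns on.

No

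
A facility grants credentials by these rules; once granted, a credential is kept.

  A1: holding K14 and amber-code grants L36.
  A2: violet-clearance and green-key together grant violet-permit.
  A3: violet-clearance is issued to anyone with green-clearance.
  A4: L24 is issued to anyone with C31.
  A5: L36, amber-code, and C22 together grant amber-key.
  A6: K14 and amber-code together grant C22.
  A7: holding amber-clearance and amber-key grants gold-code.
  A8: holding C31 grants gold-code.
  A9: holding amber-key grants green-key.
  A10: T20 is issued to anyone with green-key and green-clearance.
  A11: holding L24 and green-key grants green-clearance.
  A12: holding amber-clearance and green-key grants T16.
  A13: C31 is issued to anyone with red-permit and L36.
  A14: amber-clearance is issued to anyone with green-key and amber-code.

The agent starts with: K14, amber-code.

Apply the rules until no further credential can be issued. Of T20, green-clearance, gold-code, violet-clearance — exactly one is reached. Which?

gold-code

Holding K14 and amber-code grants L36 (A1).
Holding K14 and amber-code grants C22 (A6).
Holding L36, amber-code, and C22 grants amber-key (A5).
Holding amber-key grants green-key (A9).
Holding green-key and amber-code grants amber-clearance (A14).
Holding amber-clearance and amber-key grants gold-code (A7).
T20 would need green-key and green-clearance (A10), but green-clearance is never granted. green-clearance would need L24 and green-key (A11), but L24 is never granted. violet-clearance would need green-clearance (A3), but green-clearance is never granted.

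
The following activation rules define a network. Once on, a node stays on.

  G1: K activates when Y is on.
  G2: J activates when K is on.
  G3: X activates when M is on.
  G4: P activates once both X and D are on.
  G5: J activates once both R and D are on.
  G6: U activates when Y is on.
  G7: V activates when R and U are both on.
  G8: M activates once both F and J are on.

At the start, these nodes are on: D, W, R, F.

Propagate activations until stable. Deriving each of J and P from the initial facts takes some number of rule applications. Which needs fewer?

J

J: G5: R and D on → J on. [1 rule application]
P: G5: R and D on → J on. G8: F and J on → M on. G3: M on → X on. G4: X and D on → P on. [4 rule applications]
J needs fewer.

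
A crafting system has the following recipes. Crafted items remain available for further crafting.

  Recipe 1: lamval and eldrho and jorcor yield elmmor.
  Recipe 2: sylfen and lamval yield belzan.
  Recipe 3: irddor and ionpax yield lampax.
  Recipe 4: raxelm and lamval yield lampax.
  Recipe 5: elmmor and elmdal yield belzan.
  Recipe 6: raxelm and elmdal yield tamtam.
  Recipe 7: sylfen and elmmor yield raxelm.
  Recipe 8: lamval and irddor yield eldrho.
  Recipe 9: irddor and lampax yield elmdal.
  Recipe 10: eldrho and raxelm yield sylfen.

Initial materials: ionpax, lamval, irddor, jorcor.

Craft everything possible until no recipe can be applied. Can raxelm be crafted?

raxelm would need sylfen and elmmor (Recipe 7), but sylfen is never obtained.

No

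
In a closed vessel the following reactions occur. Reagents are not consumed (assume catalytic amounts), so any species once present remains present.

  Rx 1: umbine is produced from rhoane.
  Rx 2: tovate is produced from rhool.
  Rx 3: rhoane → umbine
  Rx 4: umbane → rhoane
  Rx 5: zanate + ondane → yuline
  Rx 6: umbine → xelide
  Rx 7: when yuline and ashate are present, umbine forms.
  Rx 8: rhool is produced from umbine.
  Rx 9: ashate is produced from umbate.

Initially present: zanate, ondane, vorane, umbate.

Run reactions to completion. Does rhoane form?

rhoane would need umbane (Rx 4), but umbane never forms.

No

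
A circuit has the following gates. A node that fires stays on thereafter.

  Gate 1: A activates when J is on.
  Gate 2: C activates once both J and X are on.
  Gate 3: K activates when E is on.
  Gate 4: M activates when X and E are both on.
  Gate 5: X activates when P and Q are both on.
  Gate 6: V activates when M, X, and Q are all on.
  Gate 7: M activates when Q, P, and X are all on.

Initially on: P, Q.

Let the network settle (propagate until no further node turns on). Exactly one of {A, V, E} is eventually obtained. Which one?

P and Q are on, so X activates (Gate 5).
Gate 7: Q, P, and X on → M on.
M, X, and Q are on, so V activates (Gate 6).
No rule produces E, and it is not given. A would need J (Gate 1), but J never turns on.

V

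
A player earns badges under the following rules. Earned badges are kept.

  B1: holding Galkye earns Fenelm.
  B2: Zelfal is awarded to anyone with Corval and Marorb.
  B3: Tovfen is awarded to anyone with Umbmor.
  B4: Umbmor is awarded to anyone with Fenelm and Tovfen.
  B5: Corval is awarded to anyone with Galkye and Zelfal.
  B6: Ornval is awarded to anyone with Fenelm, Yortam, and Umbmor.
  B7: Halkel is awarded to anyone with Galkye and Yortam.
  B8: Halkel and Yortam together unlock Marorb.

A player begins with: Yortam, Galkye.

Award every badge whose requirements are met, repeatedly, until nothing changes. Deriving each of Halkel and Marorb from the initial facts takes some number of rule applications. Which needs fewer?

Halkel: With Galkye and Yortam, Halkel is earned (B7). [1 rule application]
Marorb: With Galkye and Yortam, Halkel is earned (B7). With Halkel and Yortam, Marorb is earned (B8). [2 rule applications]
Halkel needs fewer.

Halkel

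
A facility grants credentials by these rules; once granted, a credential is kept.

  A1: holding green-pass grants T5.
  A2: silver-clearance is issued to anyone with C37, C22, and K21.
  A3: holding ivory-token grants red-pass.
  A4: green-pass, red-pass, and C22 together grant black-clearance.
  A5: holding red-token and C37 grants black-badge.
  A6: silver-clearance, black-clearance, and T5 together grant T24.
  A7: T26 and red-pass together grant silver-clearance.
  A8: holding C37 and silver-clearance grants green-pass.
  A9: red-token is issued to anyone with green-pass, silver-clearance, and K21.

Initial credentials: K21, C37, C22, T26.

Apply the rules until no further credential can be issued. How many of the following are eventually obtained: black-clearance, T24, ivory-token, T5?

Holding C37, C22, and K21 grants silver-clearance (A2).
Holding C37 and silver-clearance grants green-pass (A8).
Holding green-pass grants T5 (A1).
black-clearance would need green-pass, red-pass, and C22 (A4), but red-pass is never granted.
T24 would need silver-clearance, black-clearance, and T5 (A6), but black-clearance is never granted.
No rule produces ivory-token, and it is not given.
T5: reached.
Reached: T5 — 1 of the 4.

1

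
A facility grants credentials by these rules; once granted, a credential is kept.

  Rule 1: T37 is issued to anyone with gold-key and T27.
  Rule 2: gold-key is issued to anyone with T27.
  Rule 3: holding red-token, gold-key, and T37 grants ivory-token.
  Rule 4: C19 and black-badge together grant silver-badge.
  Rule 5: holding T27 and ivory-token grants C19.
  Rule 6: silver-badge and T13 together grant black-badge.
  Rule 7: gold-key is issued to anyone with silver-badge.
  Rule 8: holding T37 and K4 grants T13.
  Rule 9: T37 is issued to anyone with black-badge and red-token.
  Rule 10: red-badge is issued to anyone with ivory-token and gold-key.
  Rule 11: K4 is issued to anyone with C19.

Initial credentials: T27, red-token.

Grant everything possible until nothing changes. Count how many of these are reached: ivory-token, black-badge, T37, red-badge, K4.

4

Holding T27 grants gold-key (Rule 2).
Holding gold-key and T27 grants T37 (Rule 1).
Holding red-token, gold-key, and T37 grants ivory-token (Rule 3).
Holding T27 and ivory-token grants C19 (Rule 5).
Holding ivory-token and gold-key grants red-badge (Rule 10).
Holding C19 grants K4 (Rule 11).
ivory-token: reached.
black-badge would need silver-badge and T13 (Rule 6), but silver-badge is never granted.
T37: reached.
red-badge: reached.
K4: reached.
Reached: ivory-token, T37, red-badge, and K4 — 4 of the 5.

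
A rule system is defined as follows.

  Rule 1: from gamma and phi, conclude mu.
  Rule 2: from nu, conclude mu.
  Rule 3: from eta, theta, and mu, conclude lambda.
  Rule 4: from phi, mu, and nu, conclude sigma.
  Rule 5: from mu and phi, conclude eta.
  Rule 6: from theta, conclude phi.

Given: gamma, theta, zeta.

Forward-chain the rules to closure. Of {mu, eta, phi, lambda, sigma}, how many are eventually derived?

4

From theta, Rule 6 gives phi.
From gamma and phi, Rule 1 gives mu.
From mu and phi, Rule 5 gives eta.
From eta, theta, and mu, Rule 3 gives lambda.
mu: reached.
eta: reached.
phi: reached.
lambda: reached.
sigma would need phi, mu, and nu (Rule 4), but nu is never established.
Reached: mu, eta, phi, and lambda — 4 of the 5.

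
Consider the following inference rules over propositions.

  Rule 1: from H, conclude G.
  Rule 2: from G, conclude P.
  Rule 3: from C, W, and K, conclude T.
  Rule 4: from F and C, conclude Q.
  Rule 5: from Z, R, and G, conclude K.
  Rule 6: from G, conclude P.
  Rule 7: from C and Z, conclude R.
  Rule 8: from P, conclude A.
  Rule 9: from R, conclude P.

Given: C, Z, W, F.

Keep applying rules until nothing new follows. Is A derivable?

C and Z hold, so R follows (Rule 7).
R holds, so P follows (Rule 9).
P holds, so A follows (Rule 8).

Yes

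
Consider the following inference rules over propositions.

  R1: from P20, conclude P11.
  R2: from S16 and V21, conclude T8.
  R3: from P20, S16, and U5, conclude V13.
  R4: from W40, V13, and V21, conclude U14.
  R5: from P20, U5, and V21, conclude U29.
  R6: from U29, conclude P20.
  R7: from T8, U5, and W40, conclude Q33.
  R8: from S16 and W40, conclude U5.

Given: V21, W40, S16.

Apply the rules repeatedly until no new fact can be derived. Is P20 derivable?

P20 would need U29 (R6), but U29 is never established.

No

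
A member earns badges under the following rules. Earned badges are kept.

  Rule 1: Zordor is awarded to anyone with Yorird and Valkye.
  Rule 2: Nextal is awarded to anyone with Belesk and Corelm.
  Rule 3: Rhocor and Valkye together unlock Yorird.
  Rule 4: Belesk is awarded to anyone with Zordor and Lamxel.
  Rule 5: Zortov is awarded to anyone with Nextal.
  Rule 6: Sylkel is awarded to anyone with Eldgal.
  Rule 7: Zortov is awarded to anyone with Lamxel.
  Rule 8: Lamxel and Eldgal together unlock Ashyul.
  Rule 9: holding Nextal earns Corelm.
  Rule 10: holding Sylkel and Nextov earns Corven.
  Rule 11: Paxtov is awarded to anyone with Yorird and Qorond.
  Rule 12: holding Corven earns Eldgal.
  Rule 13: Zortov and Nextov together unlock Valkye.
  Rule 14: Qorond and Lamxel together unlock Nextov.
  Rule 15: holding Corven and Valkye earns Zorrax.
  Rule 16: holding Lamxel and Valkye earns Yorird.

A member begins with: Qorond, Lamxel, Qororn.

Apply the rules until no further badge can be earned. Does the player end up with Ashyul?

No

Ashyul would need Lamxel and Eldgal (Rule 8), but Eldgal is never earned.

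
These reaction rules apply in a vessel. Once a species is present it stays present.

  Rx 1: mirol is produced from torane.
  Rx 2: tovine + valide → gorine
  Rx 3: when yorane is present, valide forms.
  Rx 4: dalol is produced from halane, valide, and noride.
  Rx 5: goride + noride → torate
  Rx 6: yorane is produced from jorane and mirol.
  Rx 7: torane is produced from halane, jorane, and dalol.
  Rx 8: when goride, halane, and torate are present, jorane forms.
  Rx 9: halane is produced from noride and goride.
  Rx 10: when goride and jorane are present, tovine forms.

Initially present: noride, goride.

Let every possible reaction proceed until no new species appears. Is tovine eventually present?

goride and noride present → torate forms (Rx 5).
noride and goride present → halane forms (Rx 9).
goride, halane, and torate present → jorane forms (Rx 8).
goride and jorane present → tovine forms (Rx 10).

Yes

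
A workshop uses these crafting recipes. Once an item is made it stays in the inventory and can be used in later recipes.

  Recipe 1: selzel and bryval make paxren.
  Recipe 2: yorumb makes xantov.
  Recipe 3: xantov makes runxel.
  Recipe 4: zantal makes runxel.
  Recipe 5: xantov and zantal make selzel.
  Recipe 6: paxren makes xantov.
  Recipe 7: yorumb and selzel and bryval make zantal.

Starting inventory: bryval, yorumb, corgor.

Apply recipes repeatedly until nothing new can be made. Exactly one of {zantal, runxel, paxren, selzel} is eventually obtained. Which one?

yorumb → xantov (Recipe 2).
Using Recipe 3, xantov makes runxel.
paxren would need selzel and bryval (Recipe 1), but selzel is never obtained. zantal would need yorumb, selzel, and bryval (Recipe 7), but selzel is never obtained. selzel would need xantov and zantal (Recipe 5), but zantal is never obtained.

runxel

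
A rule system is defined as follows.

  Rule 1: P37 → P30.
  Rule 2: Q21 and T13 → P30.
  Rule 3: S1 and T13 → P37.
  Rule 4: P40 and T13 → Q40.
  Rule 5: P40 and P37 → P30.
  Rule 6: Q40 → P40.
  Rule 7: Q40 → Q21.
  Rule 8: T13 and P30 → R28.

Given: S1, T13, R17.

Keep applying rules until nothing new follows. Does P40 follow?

No

P40 would need Q40 (Rule 6), but Q40 is never established.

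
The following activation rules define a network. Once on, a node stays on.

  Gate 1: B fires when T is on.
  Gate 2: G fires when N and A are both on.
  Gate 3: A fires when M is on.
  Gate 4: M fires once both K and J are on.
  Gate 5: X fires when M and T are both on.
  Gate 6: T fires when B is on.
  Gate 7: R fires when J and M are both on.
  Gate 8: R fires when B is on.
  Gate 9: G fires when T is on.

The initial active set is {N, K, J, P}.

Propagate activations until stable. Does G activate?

Yes

K and J are on, so M fires (Gate 4).
M is on, so A fires (Gate 3).
Gate 2: N and A on → G on.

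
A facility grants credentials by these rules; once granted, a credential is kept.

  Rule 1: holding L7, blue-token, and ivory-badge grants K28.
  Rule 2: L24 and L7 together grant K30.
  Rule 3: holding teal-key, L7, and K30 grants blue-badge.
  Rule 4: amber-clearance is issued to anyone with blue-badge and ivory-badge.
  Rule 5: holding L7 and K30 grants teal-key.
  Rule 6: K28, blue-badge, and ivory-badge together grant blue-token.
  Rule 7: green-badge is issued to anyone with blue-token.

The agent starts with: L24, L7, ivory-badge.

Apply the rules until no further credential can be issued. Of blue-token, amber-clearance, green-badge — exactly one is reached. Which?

amber-clearance

Holding L24 and L7 grants K30 (Rule 2).
Holding L7 and K30 grants teal-key (Rule 5).
Holding teal-key, L7, and K30 grants blue-badge (Rule 3).
Holding blue-badge and ivory-badge grants amber-clearance (Rule 4).
green-badge would need blue-token (Rule 7), but blue-token is never granted. blue-token would need K28, blue-badge, and ivory-badge (Rule 6), but K28 is never granted.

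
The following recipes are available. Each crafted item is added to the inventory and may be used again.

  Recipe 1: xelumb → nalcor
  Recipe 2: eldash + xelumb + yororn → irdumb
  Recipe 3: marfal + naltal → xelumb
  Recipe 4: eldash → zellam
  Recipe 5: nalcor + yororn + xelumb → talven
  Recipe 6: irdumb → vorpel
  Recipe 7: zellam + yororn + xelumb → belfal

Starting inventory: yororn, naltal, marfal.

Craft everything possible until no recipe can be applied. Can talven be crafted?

Yes

marfal + naltal → xelumb (Recipe 3).
Using Recipe 1, xelumb makes nalcor.
nalcor + yororn + xelumb → talven (Recipe 5).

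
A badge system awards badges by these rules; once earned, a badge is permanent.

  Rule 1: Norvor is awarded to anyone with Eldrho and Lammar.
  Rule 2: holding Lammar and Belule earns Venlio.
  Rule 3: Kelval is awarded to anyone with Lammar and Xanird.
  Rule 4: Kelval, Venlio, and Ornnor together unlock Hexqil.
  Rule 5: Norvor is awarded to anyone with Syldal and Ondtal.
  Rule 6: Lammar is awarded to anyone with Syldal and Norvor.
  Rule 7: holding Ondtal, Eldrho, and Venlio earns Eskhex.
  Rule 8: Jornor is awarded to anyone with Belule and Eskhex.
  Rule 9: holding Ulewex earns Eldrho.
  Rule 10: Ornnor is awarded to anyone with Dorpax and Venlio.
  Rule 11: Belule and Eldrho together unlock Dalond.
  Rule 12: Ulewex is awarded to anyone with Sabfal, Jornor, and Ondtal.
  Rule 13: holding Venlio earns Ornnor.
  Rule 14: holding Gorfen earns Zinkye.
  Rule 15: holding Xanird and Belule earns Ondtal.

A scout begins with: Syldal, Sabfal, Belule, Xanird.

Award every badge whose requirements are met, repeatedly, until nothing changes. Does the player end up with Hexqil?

Yes

With Xanird and Belule, Ondtal is earned (Rule 15).
With Syldal and Ondtal, Norvor is earned (Rule 5).
With Syldal and Norvor, Lammar is earned (Rule 6).
With Lammar and Xanird, Kelval is earned (Rule 3).
With Lammar and Belule, Venlio is earned (Rule 2).
With Venlio, Ornnor is earned (Rule 13).
With Kelval, Venlio, and Ornnor, Hexqil is earned (Rule 4).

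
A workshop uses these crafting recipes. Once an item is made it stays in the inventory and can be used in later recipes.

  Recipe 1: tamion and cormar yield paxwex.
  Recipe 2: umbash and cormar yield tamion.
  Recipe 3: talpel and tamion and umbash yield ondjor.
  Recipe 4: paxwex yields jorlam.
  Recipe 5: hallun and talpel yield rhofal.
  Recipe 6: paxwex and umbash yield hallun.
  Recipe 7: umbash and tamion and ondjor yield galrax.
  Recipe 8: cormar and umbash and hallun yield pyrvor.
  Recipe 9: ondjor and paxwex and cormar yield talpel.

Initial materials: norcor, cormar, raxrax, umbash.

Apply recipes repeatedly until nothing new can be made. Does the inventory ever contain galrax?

galrax would need umbash, tamion, and ondjor (Recipe 7), but ondjor is never obtained.

No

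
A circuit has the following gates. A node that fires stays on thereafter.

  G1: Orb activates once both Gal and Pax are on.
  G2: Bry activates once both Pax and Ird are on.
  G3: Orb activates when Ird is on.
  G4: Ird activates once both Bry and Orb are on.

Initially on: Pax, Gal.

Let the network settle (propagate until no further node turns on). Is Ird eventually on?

No

Ird would need Bry and Orb (G4), but Bry never turns on.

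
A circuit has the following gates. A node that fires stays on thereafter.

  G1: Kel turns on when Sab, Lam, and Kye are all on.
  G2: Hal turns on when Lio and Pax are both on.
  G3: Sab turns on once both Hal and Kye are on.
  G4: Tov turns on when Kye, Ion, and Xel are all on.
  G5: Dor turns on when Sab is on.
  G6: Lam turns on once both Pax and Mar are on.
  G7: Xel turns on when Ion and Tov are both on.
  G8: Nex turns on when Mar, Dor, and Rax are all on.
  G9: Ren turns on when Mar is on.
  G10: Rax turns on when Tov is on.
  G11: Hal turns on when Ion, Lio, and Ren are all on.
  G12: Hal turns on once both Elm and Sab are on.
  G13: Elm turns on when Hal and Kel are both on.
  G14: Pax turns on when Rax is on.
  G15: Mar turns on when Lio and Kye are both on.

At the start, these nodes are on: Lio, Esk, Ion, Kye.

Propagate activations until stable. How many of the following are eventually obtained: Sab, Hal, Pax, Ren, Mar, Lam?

Lio and Kye are on, so Mar turns on (G15).
Mar is on, so Ren turns on (G9).
G11: Ion, Lio, and Ren on → Hal on.
Hal and Kye are on, so Sab turns on (G3).
Sab: reached.
Hal: reached.
Pax would need Rax (G14), but Rax never turns on.
Ren: reached.
Mar: reached.
Lam would need Pax and Mar (G6), but Pax never turns on.
Reached: Sab, Hal, Ren, and Mar — 4 of the 6.

4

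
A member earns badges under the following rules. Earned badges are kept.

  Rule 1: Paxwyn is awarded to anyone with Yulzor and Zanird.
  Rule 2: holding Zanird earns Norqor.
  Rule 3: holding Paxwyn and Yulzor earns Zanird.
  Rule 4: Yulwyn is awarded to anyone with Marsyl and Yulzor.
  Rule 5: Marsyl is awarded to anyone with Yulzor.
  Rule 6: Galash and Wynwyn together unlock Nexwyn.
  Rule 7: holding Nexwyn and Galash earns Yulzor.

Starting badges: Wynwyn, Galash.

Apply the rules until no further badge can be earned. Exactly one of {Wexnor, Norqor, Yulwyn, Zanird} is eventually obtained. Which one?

With Galash and Wynwyn, Nexwyn is earned (Rule 6).
With Nexwyn and Galash, Yulzor is earned (Rule 7).
With Yulzor, Marsyl is earned (Rule 5).
With Marsyl and Yulzor, Yulwyn is earned (Rule 4).
Zanird would need Paxwyn and Yulzor (Rule 3), but Paxwyn is never earned. No rule produces Wexnor, and it is not given. Norqor would need Zanird (Rule 2), but Zanird is never earned.

Yulwyn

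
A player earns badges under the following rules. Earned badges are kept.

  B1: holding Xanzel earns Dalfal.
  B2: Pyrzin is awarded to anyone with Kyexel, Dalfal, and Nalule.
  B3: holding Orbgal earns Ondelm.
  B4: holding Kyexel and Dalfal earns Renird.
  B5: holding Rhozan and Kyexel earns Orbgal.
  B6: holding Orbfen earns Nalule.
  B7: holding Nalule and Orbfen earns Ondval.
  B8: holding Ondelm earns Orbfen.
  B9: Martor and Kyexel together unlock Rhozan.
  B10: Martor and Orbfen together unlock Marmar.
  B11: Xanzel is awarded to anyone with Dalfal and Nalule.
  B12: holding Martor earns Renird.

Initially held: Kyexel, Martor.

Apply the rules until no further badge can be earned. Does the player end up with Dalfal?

Dalfal would need Xanzel (B1), but Xanzel is never earned.

No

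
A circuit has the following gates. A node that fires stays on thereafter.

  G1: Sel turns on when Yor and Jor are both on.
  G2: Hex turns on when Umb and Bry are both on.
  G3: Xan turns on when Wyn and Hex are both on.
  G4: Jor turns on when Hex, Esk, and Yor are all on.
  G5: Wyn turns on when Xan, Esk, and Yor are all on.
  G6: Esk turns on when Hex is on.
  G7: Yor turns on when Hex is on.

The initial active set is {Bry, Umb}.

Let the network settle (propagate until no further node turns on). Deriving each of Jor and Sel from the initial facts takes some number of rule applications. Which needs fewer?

Jor

Jor: Umb and Bry are on, so Hex turns on (G2). G7: Hex on → Yor on. G6: Hex on → Esk on. Hex, Esk, and Yor are on, so Jor turns on (G4). [4 rule applications]
Sel: G2: Umb and Bry on → Hex on. Hex is on, so Yor turns on (G7). G6: Hex on → Esk on. G4: Hex, Esk, and Yor on → Jor on. Yor and Jor are on, so Sel turns on (G1). [5 rule applications]
Jor needs fewer.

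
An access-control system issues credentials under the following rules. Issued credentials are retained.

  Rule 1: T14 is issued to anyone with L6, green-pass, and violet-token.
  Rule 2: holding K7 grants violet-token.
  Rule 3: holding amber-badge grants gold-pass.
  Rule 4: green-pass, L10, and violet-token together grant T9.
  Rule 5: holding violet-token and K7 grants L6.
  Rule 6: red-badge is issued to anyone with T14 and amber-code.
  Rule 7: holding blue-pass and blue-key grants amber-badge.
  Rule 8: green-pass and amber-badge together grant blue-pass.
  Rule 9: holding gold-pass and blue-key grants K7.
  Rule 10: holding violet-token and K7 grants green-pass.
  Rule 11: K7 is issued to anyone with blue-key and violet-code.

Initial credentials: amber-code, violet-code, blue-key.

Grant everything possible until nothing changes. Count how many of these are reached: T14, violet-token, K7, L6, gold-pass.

4

Holding blue-key and violet-code grants K7 (Rule 11).
Holding K7 grants violet-token (Rule 2).
Holding violet-token and K7 grants green-pass (Rule 10).
Holding violet-token and K7 grants L6 (Rule 5).
Holding L6, green-pass, and violet-token grants T14 (Rule 1).
T14: reached.
violet-token: reached.
K7: reached.
L6: reached.
gold-pass would need amber-badge (Rule 3), but amber-badge is never granted.
Reached: T14, violet-token, K7, and L6 — 4 of the 5.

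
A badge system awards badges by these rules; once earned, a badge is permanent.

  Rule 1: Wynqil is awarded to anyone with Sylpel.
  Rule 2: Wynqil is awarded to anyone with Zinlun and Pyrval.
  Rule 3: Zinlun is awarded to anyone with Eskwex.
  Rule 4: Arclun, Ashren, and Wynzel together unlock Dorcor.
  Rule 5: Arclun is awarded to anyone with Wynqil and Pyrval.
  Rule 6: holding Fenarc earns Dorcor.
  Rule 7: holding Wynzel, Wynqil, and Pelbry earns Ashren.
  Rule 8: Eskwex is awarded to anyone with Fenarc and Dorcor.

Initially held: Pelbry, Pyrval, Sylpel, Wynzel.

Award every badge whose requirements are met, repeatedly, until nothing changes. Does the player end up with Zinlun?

No

Zinlun would need Eskwex (Rule 3), but Eskwex is never earned.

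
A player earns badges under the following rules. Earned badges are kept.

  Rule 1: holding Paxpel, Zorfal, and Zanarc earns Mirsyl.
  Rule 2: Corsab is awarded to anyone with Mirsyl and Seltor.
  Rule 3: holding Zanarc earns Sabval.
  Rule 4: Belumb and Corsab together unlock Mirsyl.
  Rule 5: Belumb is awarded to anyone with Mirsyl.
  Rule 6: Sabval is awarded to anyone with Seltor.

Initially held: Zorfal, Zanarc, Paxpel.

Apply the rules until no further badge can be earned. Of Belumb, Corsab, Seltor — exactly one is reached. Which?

Belumb

With Paxpel, Zorfal, and Zanarc, Mirsyl is earned (Rule 1).
With Mirsyl, Belumb is earned (Rule 5).
No rule produces Seltor, and it is not given. Corsab would need Mirsyl and Seltor (Rule 2), but Seltor is never earned.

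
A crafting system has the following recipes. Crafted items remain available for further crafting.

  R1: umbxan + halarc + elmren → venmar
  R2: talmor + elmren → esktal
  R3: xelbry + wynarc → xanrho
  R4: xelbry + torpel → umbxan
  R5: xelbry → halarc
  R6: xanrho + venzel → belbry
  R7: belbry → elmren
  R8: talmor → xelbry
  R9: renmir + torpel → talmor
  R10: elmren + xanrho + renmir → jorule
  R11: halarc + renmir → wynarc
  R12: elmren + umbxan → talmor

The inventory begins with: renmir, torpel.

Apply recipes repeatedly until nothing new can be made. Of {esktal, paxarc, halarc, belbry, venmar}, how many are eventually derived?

renmir + torpel → talmor (R9).
Using R8, talmor makes xelbry.
Using R5, xelbry makes halarc.
esktal would need talmor and elmren (R2), but elmren is never obtained.
No rule produces paxarc, and it is not given.
halarc: reached.
belbry would need xanrho and venzel (R6), but venzel is never obtained.
venmar would need umbxan, halarc, and elmren (R1), but elmren is never obtained.
Reached: halarc — 1 of the 5.

1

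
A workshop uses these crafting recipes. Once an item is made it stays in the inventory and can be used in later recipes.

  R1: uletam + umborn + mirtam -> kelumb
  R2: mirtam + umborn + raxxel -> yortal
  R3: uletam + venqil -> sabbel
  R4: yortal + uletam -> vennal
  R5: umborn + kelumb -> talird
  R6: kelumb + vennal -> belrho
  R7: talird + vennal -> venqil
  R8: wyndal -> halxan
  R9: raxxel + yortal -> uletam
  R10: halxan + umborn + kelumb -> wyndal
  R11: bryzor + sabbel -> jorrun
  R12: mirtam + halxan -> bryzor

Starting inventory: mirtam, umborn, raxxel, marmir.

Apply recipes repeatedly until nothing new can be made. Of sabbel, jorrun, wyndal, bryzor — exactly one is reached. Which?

mirtam + umborn + raxxel -> yortal (R2).
Using R9, raxxel and yortal make uletam.
Using R1, uletam, umborn, and mirtam make kelumb.
yortal + uletam -> vennal (R4).
umborn + kelumb -> talird (R5).
talird + vennal -> venqil (R7).
uletam + venqil -> sabbel (R3).
bryzor would need mirtam and halxan (R12), but halxan is never obtained. wyndal would need halxan, umborn, and kelumb (R10), but halxan is never obtained. jorrun would need bryzor and sabbel (R11), but bryzor is never obtained.

sabbel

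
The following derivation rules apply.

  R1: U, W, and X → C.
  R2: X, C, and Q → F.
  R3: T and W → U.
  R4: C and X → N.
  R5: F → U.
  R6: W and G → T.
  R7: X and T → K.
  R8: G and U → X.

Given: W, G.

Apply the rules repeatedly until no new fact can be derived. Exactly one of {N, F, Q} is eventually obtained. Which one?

W and G hold, so T follows (R6).
From T and W, R3 gives U.
G and U hold, so X follows (R8).
U, W, and X hold, so C follows (R1).
C and X hold, so N follows (R4).
No rule produces Q, and it is not given. F would need X, C, and Q (R2), but Q is never established.

N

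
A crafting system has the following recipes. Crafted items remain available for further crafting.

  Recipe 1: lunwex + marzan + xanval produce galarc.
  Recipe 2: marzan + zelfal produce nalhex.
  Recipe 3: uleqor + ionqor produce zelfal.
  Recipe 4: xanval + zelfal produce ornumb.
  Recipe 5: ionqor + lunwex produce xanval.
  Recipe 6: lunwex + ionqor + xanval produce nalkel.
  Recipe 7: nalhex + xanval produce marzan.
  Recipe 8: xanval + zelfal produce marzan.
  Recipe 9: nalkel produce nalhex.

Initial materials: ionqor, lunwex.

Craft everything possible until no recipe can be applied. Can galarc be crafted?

ionqor + lunwex → xanval (Recipe 5).
Using Recipe 6, lunwex, ionqor, and xanval make nalkel.
nalkel → nalhex (Recipe 9).
Using Recipe 7, nalhex and xanval make marzan.
Using Recipe 1, lunwex, marzan, and xanval make galarc.

Yes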